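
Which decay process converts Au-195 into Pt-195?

ΔA = 195 − 195 = 0; ΔZ = 78 − 79 = -1.
A is unchanged and Z drops by 1 — a proton has become a neutron (β⁺ emission or electron capture).

beta-plus decay or electron capture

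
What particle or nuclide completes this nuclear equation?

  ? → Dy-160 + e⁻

Tb-160

Conserve mass number: A = 160 + 0, so A = 160.
Conserve atomic number: Z = 66 − 1, so Z = 65.
Z = 65 is terbium, so the species is Tb-160.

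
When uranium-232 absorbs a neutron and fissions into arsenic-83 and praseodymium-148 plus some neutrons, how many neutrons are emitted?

2

Conserve mass number: 233 = 83 + 148 + k, so k = 233 − 231 = 2.
Check atomic number: 92 = 33 + 59 + 0 = 92. ✓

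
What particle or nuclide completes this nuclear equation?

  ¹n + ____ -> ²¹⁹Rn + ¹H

Conserve mass number: 1 + A = 219 + 1, so A = 219.
Conserve atomic number: 0 + Z = 86 + 1, so Z = 87.
Z = 87 is francium, so the species is ²¹⁹Fr.

Fr-219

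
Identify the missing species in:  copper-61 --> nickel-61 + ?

positron

Conserve mass number: 61 = 61 + A, so A = 0.
Conserve atomic number: 29 = 28 + Z, so Z = 1.
A = 0 and Z = 1 is e⁺ — a positron.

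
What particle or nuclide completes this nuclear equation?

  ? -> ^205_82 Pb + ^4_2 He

Conserve mass number: A = 205 + 4, so A = 209.
Conserve atomic number: Z = 82 + 2, so Z = 84.
Z = 84 is polonium, so the species is ^209_84 Po.

Po-209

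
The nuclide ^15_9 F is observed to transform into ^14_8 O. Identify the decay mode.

ΔA = 14 − 15 = -1; ΔZ = 8 − 9 = -1.
A drops by 1 and Z drops by 1 — a proton was emitted.

proton emission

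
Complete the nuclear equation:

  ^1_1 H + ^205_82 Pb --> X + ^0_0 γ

Bi-206

Conserve mass number: 1 + 205 = A + 0, so A = 206.
Conserve atomic number: 1 + 82 = Z + 0, so Z = 83.
Z = 83 is bismuth, so the species is ^206_83 Bi.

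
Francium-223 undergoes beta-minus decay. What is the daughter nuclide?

Ra-223

Beta-minus decay: mass number changes by +0, atomic number by +1.
A: 223 = 223; Z: 87 + 1 = 88.
Z = 88 is radium, so the daughter is radium-223.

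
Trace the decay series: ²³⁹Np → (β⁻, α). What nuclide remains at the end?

U-235

Start: (A, Z) = (239, 93).
After β⁻: (239, 94).
After α: (235, 92).
Z = 92 is uranium.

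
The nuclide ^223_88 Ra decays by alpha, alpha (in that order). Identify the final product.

Po-215

Start: (A, Z) = (223, 88).
After α: (219, 86).
After α: (215, 84).
Z = 84 is polonium.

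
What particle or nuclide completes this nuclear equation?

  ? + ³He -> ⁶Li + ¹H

alpha particle

Conserve mass number: A + 3 = 6 + 1, so A = 4.
Conserve atomic number: Z + 2 = 3 + 1, so Z = 2.
A = 4 and Z = 2 is ⁴He — an alpha particle.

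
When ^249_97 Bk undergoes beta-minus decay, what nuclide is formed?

Cf-249

Beta-minus decay: mass number changes by +0, atomic number by +1.
A: 249 = 249; Z: 97 + 1 = 98.
Z = 98 is californium, so the daughter is ^249_98 Cf.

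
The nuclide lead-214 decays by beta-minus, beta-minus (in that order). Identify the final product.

Start: (A, Z) = (214, 82).
After β⁻: (214, 83).
After β⁻: (214, 84).
Z = 84 is polonium.

Po-214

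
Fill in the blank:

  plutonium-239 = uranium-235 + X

Conserve mass number: 239 = 235 + A, so A = 4.
Conserve atomic number: 94 = 92 + Z, so Z = 2.
A = 4 and Z = 2 is helium-4 — an alpha particle.

alpha particle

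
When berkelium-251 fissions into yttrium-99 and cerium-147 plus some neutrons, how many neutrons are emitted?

Conserve mass number: 251 = 99 + 147 + k, so k = 251 − 246 = 5.
Check atomic number: 97 = 39 + 58 + 0 = 97. ✓

5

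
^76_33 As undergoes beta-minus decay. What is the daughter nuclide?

Se-76

Beta-minus decay: mass number changes by +0, atomic number by +1.
A: 76 = 76; Z: 33 + 1 = 34.
Z = 34 is selenium, so the daughter is ^76_34 Se.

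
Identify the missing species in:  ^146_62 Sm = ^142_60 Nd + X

Conserve mass number: 146 = 142 + A, so A = 4.
Conserve atomic number: 62 = 60 + Z, so Z = 2.
A = 4 and Z = 2 is ^4_2 He — an alpha particle.

alpha particle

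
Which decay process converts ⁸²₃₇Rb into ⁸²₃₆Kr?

beta-plus decay or electron capture

ΔA = 82 − 82 = 0; ΔZ = 36 − 37 = -1.
A is unchanged and Z drops by 1 — a proton has become a neutron (β⁺ emission or electron capture).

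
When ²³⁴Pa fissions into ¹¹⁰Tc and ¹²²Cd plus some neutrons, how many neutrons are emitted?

2

Conserve mass number: 234 = 110 + 122 + k, so k = 234 − 232 = 2.
Check atomic number: 91 = 43 + 48 + 0 = 91. ✓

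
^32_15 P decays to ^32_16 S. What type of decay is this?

ΔA = 32 − 32 = 0; ΔZ = 16 − 15 = +1.
A is unchanged and Z rises by 1 — a neutron has become a proton (β⁻ decay).

beta-minus decay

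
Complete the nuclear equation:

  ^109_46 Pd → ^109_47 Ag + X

Conserve mass number: 109 = 109 + A, so A = 0.
Conserve atomic number: 46 = 47 + Z, so Z = -1.
A = 0 and Z = -1 is ^0_-1 e — a beta-minus particle.

beta-minus particle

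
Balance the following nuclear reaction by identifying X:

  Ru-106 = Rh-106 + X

Conserve mass number: 106 = 106 + A, so A = 0.
Conserve atomic number: 44 = 45 + Z, so Z = -1.
A = 0 and Z = -1 is e⁻ — a beta-minus particle.

beta-minus particle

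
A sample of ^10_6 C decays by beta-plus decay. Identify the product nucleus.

B-10

Beta-plus decay: mass number changes by +0, atomic number by -1.
A: 10 = 10; Z: 6 − 1 = 5.
Z = 5 is boron, so the daughter is ^10_5 B.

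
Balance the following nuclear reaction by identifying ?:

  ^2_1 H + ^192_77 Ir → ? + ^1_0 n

Pt-193

Conserve mass number: 2 + 192 = A + 1, so A = 193.
Conserve atomic number: 1 + 77 = Z + 0, so Z = 78.
Z = 78 is platinum, so the species is ^193_78 Pt.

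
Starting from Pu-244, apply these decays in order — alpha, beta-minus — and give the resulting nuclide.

Np-240

Start: (A, Z) = (244, 94).
After α: (240, 92).
After β⁻: (240, 93).
Z = 93 is neptunium.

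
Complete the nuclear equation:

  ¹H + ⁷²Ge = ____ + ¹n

Conserve mass number: 1 + 72 = A + 1, so A = 72.
Conserve atomic number: 1 + 32 = Z + 0, so Z = 33.
Z = 33 is arsenic, so the species is ⁷²As.

As-72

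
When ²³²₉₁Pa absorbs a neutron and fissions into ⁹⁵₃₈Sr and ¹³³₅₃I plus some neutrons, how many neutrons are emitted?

Conserve mass number: 233 = 95 + 133 + k, so k = 233 − 228 = 5.
Check atomic number: 91 = 38 + 53 + 0 = 91. ✓

5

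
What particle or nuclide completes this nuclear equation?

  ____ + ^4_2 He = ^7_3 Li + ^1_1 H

alpha particle

Conserve mass number: A + 4 = 7 + 1, so A = 4.
Conserve atomic number: Z + 2 = 3 + 1, so Z = 2.
A = 4 and Z = 2 is ^4_2 He — an alpha particle.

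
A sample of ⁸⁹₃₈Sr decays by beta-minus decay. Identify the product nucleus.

Y-89

Beta-minus decay: mass number changes by +0, atomic number by +1.
A: 89 = 89; Z: 38 + 1 = 39.
Z = 39 is yttrium, so the daughter is ⁸⁹₃₉Y.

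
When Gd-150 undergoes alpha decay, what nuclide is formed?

Sm-146

Alpha decay: mass number changes by -4, atomic number by -2.
A: 150 − 4 = 146; Z: 64 − 2 = 62.
Z = 62 is samarium, so the daughter is Sm-146.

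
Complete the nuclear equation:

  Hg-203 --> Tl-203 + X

beta-minus particle

Conserve mass number: 203 = 203 + A, so A = 0.
Conserve atomic number: 80 = 81 + Z, so Z = -1.
A = 0 and Z = -1 is e⁻ — a beta-minus particle.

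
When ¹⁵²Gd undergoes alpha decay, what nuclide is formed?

Alpha decay: mass number changes by -4, atomic number by -2.
A: 152 − 4 = 148; Z: 64 − 2 = 62.
Z = 62 is samarium, so the daughter is ¹⁴⁸Sm.

Sm-148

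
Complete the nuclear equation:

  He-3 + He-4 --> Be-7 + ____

gamma ray

Conserve mass number: 3 + 4 = 7 + A, so A = 0.
Conserve atomic number: 2 + 2 = 4 + Z, so Z = 0.
A = 0 and Z = 0 is γ — a gamma ray.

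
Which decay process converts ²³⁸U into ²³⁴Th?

ΔA = 234 − 238 = -4; ΔZ = 90 − 92 = -2.
A drops by 4 and Z drops by 2 — the signature of alpha emission.

alpha decay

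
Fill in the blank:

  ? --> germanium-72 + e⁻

Ga-72

Conserve mass number: A = 72 + 0, so A = 72.
Conserve atomic number: Z = 32 − 1, so Z = 31.
Z = 31 is gallium, so the species is gallium-72.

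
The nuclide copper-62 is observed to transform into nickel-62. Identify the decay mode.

ΔA = 62 − 62 = 0; ΔZ = 28 − 29 = -1.
A is unchanged and Z drops by 1 — a proton has become a neutron (β⁺ emission or electron capture).

beta-plus decay or electron capture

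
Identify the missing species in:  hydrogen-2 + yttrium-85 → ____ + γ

Conserve mass number: 2 + 85 = A + 0, so A = 87.
Conserve atomic number: 1 + 39 = Z + 0, so Z = 40.
Z = 40 is zirconium, so the species is zirconium-87.

Zr-87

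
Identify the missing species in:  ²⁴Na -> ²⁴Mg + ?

Conserve mass number: 24 = 24 + A, so A = 0.
Conserve atomic number: 11 = 12 + Z, so Z = -1.
A = 0 and Z = -1 is e⁻ — a beta-minus particle.

beta-minus particle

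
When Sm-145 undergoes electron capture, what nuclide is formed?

Electron capture: mass number changes by +0, atomic number by -1.
A: 145 = 145; Z: 62 − 1 = 61.
Z = 61 is promethium, so the daughter is Pm-145.

Pm-145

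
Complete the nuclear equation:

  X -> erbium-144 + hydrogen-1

Tm-145

Conserve mass number: A = 144 + 1, so A = 145.
Conserve atomic number: Z = 68 + 1, so Z = 69.
Z = 69 is thulium, so the species is thulium-145.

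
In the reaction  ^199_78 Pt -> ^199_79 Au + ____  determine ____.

Conserve mass number: 199 = 199 + A, so A = 0.
Conserve atomic number: 78 = 79 + Z, so Z = -1.
A = 0 and Z = -1 is ^0_-1 e — a beta-minus particle.

beta-minus particle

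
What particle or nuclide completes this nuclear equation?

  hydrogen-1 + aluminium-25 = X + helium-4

Mg-22

Conserve mass number: 1 + 25 = A + 4, so A = 22.
Conserve atomic number: 1 + 13 = Z + 2, so Z = 12.
Z = 12 is magnesium, so the species is magnesium-22.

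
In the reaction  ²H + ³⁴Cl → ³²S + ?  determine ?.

alpha particle

Conserve mass number: 2 + 34 = 32 + A, so A = 4.
Conserve atomic number: 1 + 17 = 16 + Z, so Z = 2.
A = 4 and Z = 2 is ⁴He — an alpha particle.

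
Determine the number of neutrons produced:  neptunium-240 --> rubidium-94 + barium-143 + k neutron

3

Conserve mass number: 240 = 94 + 143 + k, so k = 240 − 237 = 3.
Check atomic number: 93 = 37 + 56 + 0 = 93. ✓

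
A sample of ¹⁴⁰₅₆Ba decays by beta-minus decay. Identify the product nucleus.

Beta-minus decay: mass number changes by +0, atomic number by +1.
A: 140 = 140; Z: 56 + 1 = 57.
Z = 57 is lanthanum, so the daughter is ¹⁴⁰₅₇La.

La-140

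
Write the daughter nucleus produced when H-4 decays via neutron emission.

H-3

Neutron emission: mass number changes by -1, atomic number by +0.
A: 4 − 1 = 3; Z: 1 = 1.
Z = 1 is hydrogen, so the daughter is H-3.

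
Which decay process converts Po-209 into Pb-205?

ΔA = 205 − 209 = -4; ΔZ = 82 − 84 = -2.
A drops by 4 and Z drops by 2 — the signature of alpha emission.

alpha decay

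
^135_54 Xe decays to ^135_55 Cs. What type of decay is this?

beta-minus decay

ΔA = 135 − 135 = 0; ΔZ = 55 − 54 = +1.
A is unchanged and Z rises by 1 — a neutron has become a proton (β⁻ decay).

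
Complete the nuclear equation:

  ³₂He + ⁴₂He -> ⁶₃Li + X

proton

Conserve mass number: 3 + 4 = 6 + A, so A = 1.
Conserve atomic number: 2 + 2 = 3 + Z, so Z = 1.
A = 1 and Z = 1 is ¹₁H — a proton.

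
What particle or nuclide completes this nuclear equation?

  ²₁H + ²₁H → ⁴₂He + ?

Conserve mass number: 2 + 2 = 4 + A, so A = 0.
Conserve atomic number: 1 + 1 = 2 + Z, so Z = 0.
A = 0 and Z = 0 is ⁰₀γ — a gamma ray.

gamma ray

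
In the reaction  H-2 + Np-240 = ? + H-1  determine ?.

Np-241

Conserve mass number: 2 + 240 = A + 1, so A = 241.
Conserve atomic number: 1 + 93 = Z + 1, so Z = 93.
Z = 93 is neptunium, so the species is Np-241.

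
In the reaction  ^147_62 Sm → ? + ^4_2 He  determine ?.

Nd-143

Conserve mass number: 147 = A + 4, so A = 143.
Conserve atomic number: 62 = Z + 2, so Z = 60.
Z = 60 is neodymium, so the species is ^143_60 Nd.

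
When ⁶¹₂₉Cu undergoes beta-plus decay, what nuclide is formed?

Ni-61

Beta-plus decay: mass number changes by +0, atomic number by -1.
A: 61 = 61; Z: 29 − 1 = 28.
Z = 28 is nickel, so the daughter is ⁶¹₂₈Ni.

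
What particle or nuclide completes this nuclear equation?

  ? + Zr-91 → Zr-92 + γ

neutron

Conserve mass number: A + 91 = 92 + 0, so A = 1.
Conserve atomic number: Z + 40 = 40 + 0, so Z = 0.
A = 1 and Z = 0 is n — a neutron.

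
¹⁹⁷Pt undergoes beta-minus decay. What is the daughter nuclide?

Au-197

Beta-minus decay: mass number changes by +0, atomic number by +1.
A: 197 = 197; Z: 78 + 1 = 79.
Z = 79 is gold, so the daughter is ¹⁹⁷Au.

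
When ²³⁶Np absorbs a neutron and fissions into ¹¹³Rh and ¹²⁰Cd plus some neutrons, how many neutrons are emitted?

4

Conserve mass number: 237 = 113 + 120 + k, so k = 237 − 233 = 4.
Check atomic number: 93 = 45 + 48 + 0 = 93. ✓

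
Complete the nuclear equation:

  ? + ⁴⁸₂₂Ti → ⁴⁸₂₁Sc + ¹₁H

Conserve mass number: A + 48 = 48 + 1, so A = 1.
Conserve atomic number: Z + 22 = 21 + 1, so Z = 0.
A = 1 and Z = 0 is ¹₀n — a neutron.

neutron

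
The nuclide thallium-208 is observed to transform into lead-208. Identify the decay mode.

ΔA = 208 − 208 = 0; ΔZ = 82 − 81 = +1.
A is unchanged and Z rises by 1 — a neutron has become a proton (β⁻ decay).

beta-minus decay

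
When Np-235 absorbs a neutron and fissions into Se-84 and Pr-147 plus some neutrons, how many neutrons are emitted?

Conserve mass number: 236 = 84 + 147 + k, so k = 236 − 231 = 5.
Check atomic number: 93 = 34 + 59 + 0 = 93. ✓

5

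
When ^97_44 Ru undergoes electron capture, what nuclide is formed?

Electron capture: mass number changes by +0, atomic number by -1.
A: 97 = 97; Z: 44 − 1 = 43.
Z = 43 is technetium, so the daughter is ^97_43 Tc.

Tc-97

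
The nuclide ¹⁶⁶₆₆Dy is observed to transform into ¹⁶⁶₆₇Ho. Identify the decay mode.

ΔA = 166 − 166 = 0; ΔZ = 67 − 66 = +1.
A is unchanged and Z rises by 1 — a neutron has become a proton (β⁻ decay).

beta-minus decay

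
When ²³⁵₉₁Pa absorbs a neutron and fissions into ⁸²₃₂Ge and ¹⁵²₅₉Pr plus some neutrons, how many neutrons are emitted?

2

Conserve mass number: 236 = 82 + 152 + k, so k = 236 − 234 = 2.
Check atomic number: 91 = 32 + 59 + 0 = 91. ✓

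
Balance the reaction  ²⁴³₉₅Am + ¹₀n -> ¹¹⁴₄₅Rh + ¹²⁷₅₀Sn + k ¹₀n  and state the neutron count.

Conserve mass number: 244 = 114 + 127 + k, so k = 244 − 241 = 3.
Check atomic number: 95 = 45 + 50 + 0 = 95. ✓

3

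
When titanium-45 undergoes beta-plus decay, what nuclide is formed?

Beta-plus decay: mass number changes by +0, atomic number by -1.
A: 45 = 45; Z: 22 − 1 = 21.
Z = 21 is scandium, so the daughter is scandium-45.

Sc-45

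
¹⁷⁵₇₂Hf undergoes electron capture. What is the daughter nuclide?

Electron capture: mass number changes by +0, atomic number by -1.
A: 175 = 175; Z: 72 − 1 = 71.
Z = 71 is lutetium, so the daughter is ¹⁷⁵₇₁Lu.

Lu-175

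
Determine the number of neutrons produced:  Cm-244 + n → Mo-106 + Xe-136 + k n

Conserve mass number: 245 = 106 + 136 + k, so k = 245 − 242 = 3.
Check atomic number: 96 = 42 + 54 + 0 = 96. ✓

3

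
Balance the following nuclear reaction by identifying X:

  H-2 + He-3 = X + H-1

Conserve mass number: 2 + 3 = A + 1, so A = 4.
Conserve atomic number: 1 + 2 = Z + 1, so Z = 2.
A = 4 and Z = 2 is He-4 — an alpha particle.

He-4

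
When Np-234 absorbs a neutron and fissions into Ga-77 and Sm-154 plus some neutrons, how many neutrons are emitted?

Conserve mass number: 235 = 77 + 154 + k, so k = 235 − 231 = 4.
Check atomic number: 93 = 31 + 62 + 0 = 93. ✓

4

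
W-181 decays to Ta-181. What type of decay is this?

beta-plus decay or electron capture

ΔA = 181 − 181 = 0; ΔZ = 73 − 74 = -1.
A is unchanged and Z drops by 1 — a proton has become a neutron (β⁺ emission or electron capture).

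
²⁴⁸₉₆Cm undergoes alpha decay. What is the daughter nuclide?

Alpha decay: mass number changes by -4, atomic number by -2.
A: 248 − 4 = 244; Z: 96 − 2 = 94.
Z = 94 is plutonium, so the daughter is ²⁴⁴₉₄Pu.

Pu-244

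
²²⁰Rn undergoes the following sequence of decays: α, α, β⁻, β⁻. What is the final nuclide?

Start: (A, Z) = (220, 86).
After α: (216, 84).
After α: (212, 82).
After β⁻: (212, 83).
After β⁻: (212, 84).
Z = 84 is polonium.

Po-212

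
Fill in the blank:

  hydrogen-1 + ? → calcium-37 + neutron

Conserve mass number: 1 + A = 37 + 1, so A = 37.
Conserve atomic number: 1 + Z = 20 + 0, so Z = 19.
Z = 19 is potassium, so the species is potassium-37.

K-37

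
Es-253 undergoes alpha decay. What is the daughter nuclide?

Alpha decay: mass number changes by -4, atomic number by -2.
A: 253 − 4 = 249; Z: 99 − 2 = 97.
Z = 97 is berkelium, so the daughter is Bk-249.

Bk-249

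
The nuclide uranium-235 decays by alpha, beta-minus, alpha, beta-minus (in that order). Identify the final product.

Th-227

Start: (A, Z) = (235, 92).
After α: (231, 90).
After β⁻: (231, 91).
After α: (227, 89).
After β⁻: (227, 90).
Z = 90 is thorium.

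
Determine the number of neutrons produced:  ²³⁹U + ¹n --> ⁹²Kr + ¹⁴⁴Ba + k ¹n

Conserve mass number: 240 = 92 + 144 + k, so k = 240 − 236 = 4.
Check atomic number: 92 = 36 + 56 + 0 = 92. ✓

4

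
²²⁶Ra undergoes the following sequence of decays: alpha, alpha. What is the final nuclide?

Start: (A, Z) = (226, 88).
After α: (222, 86).
After α: (218, 84).
Z = 84 is polonium.

Po-218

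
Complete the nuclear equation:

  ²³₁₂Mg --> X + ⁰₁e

Na-23

Conserve mass number: 23 = A + 0, so A = 23.
Conserve atomic number: 12 = Z + 1, so Z = 11.
Z = 11 is sodium, so the species is ²³₁₁Na.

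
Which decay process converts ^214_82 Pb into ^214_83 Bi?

beta-minus decay

ΔA = 214 − 214 = 0; ΔZ = 83 − 82 = +1.
A is unchanged and Z rises by 1 — a neutron has become a proton (β⁻ decay).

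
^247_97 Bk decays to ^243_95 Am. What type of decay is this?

alpha decay

ΔA = 243 − 247 = -4; ΔZ = 95 − 97 = -2.
A drops by 4 and Z drops by 2 — the signature of alpha emission.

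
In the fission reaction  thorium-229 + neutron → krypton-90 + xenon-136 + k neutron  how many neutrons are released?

Conserve mass number: 230 = 90 + 136 + k, so k = 230 − 226 = 4.
Check atomic number: 90 = 36 + 54 + 0 = 90. ✓

4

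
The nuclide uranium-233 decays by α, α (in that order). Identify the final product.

Ra-225

Start: (A, Z) = (233, 92).
After α: (229, 90).
After α: (225, 88).
Z = 88 is radium.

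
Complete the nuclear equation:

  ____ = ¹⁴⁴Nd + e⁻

Pr-144

Conserve mass number: A = 144 + 0, so A = 144.
Conserve atomic number: Z = 60 − 1, so Z = 59.
Z = 59 is praseodymium, so the species is ¹⁴⁴Pr.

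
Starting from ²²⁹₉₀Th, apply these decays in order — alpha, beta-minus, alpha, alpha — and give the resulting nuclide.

Start: (A, Z) = (229, 90).
After α: (225, 88).
After β⁻: (225, 89).
After α: (221, 87).
After α: (217, 85).
Z = 85 is astatine.

At-217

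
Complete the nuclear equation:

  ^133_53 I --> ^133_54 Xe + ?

beta-minus particle

Conserve mass number: 133 = 133 + A, so A = 0.
Conserve atomic number: 53 = 54 + Z, so Z = -1.
A = 0 and Z = -1 is ^0_-1 e — a beta-minus particle.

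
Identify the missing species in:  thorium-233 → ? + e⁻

Pa-233

Conserve mass number: 233 = A + 0, so A = 233.
Conserve atomic number: 90 = Z − 1, so Z = 91.
Z = 91 is protactinium, so the species is protactinium-233.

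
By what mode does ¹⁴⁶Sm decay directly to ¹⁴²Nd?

alpha decay

ΔA = 142 − 146 = -4; ΔZ = 60 − 62 = -2.
A drops by 4 and Z drops by 2 — the signature of alpha emission.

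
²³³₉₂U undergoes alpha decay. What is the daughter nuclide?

Th-229

Alpha decay: mass number changes by -4, atomic number by -2.
A: 233 − 4 = 229; Z: 92 − 2 = 90.
Z = 90 is thorium, so the daughter is ²²⁹₉₀Th.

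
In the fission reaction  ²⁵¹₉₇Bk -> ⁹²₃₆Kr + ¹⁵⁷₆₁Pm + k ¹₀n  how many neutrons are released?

2

Conserve mass number: 251 = 92 + 157 + k, so k = 251 − 249 = 2.
Check atomic number: 97 = 36 + 61 + 0 = 97. ✓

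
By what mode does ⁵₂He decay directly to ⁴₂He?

ΔA = 4 − 5 = -1; ΔZ = 2 − 2 = +0.
A drops by 1 with Z unchanged — a neutron was emitted.

neutron emission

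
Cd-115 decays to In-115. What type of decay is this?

beta-minus decay

ΔA = 115 − 115 = 0; ΔZ = 49 − 48 = +1.
A is unchanged and Z rises by 1 — a neutron has become a proton (β⁻ decay).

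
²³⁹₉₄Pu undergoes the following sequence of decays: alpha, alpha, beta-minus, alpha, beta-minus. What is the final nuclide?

Th-227

Start: (A, Z) = (239, 94).
After α: (235, 92).
After α: (231, 90).
After β⁻: (231, 91).
After α: (227, 89).
After β⁻: (227, 90).
Z = 90 is thorium.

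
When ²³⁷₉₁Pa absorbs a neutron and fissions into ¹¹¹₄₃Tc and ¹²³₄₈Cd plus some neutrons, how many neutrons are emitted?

4

Conserve mass number: 238 = 111 + 123 + k, so k = 238 − 234 = 4.
Check atomic number: 91 = 43 + 48 + 0 = 91. ✓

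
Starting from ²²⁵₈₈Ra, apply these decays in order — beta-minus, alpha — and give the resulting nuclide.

Fr-221

Start: (A, Z) = (225, 88).
After β⁻: (225, 89).
After α: (221, 87).
Z = 87 is francium.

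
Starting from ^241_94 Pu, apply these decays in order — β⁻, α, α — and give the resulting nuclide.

Pa-233

Start: (A, Z) = (241, 94).
After β⁻: (241, 95).
After α: (237, 93).
After α: (233, 91).
Z = 91 is protactinium.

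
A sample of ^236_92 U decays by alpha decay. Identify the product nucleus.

Alpha decay: mass number changes by -4, atomic number by -2.
A: 236 − 4 = 232; Z: 92 − 2 = 90.
Z = 90 is thorium, so the daughter is ^232_90 Th.

Th-232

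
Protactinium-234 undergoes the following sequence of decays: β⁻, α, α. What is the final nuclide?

Ra-226

Start: (A, Z) = (234, 91).
After β⁻: (234, 92).
After α: (230, 90).
After α: (226, 88).
Z = 88 is radium.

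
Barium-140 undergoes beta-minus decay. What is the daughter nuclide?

Beta-minus decay: mass number changes by +0, atomic number by +1.
A: 140 = 140; Z: 56 + 1 = 57.
Z = 57 is lanthanum, so the daughter is lanthanum-140.

La-140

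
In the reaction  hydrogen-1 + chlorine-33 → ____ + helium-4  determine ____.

Conserve mass number: 1 + 33 = A + 4, so A = 30.
Conserve atomic number: 1 + 17 = Z + 2, so Z = 16.
Z = 16 is sulfur, so the species is sulfur-30.

S-30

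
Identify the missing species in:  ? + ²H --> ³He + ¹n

deuteron

Conserve mass number: A + 2 = 3 + 1, so A = 2.
Conserve atomic number: Z + 1 = 2 + 0, so Z = 1.
A = 2 and Z = 1 is ²H — a deuteron.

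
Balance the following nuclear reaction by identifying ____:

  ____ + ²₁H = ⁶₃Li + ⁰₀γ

Conserve mass number: A + 2 = 6 + 0, so A = 4.
Conserve atomic number: Z + 1 = 3 + 0, so Z = 2.
A = 4 and Z = 2 is ⁴₂He — an alpha particle.

alpha particle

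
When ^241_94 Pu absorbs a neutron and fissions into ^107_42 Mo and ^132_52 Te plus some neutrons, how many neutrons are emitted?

Conserve mass number: 242 = 107 + 132 + k, so k = 242 − 239 = 3.
Check atomic number: 94 = 42 + 52 + 0 = 94. ✓

3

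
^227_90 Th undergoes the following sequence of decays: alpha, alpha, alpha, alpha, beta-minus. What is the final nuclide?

Bi-211

Start: (A, Z) = (227, 90).
After α: (223, 88).
After α: (219, 86).
After α: (215, 84).
After α: (211, 82).
After β⁻: (211, 83).
Z = 83 is bismuth.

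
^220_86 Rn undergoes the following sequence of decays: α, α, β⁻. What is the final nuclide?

Start: (A, Z) = (220, 86).
After α: (216, 84).
After α: (212, 82).
After β⁻: (212, 83).
Z = 83 is bismuth.

Bi-212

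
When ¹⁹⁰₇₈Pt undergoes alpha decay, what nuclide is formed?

Alpha decay: mass number changes by -4, atomic number by -2.
A: 190 − 4 = 186; Z: 78 − 2 = 76.
Z = 76 is osmium, so the daughter is ¹⁸⁶₇₆Os.

Os-186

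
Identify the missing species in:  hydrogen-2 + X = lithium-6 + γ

Conserve mass number: 2 + A = 6 + 0, so A = 4.
Conserve atomic number: 1 + Z = 3 + 0, so Z = 2.
A = 4 and Z = 2 is helium-4 — an alpha particle.

alpha particle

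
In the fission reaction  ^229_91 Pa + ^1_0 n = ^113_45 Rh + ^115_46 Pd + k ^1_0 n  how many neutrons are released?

2

Conserve mass number: 230 = 113 + 115 + k, so k = 230 − 228 = 2.
Check atomic number: 91 = 45 + 46 + 0 = 91. ✓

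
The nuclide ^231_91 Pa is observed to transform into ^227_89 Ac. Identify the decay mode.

alpha decay

ΔA = 227 − 231 = -4; ΔZ = 89 − 91 = -2.
A drops by 4 and Z drops by 2 — the signature of alpha emission.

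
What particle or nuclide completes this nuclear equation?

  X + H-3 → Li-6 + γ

He-3

Conserve mass number: A + 3 = 6 + 0, so A = 3.
Conserve atomic number: Z + 1 = 3 + 0, so Z = 2.
Z = 2 is helium, so the species is He-3.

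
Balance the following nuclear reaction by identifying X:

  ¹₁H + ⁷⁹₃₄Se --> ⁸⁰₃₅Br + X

Conserve mass number: 1 + 79 = 80 + A, so A = 0.
Conserve atomic number: 1 + 34 = 35 + Z, so Z = 0.
A = 0 and Z = 0 is ⁰₀γ — a gamma ray.

gamma ray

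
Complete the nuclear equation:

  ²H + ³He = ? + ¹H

He-4

Conserve mass number: 2 + 3 = A + 1, so A = 4.
Conserve atomic number: 1 + 2 = Z + 1, so Z = 2.
A = 4 and Z = 2 is ⁴He — an alpha particle.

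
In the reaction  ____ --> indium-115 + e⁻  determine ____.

Cd-115

Conserve mass number: A = 115 + 0, so A = 115.
Conserve atomic number: Z = 49 − 1, so Z = 48.
Z = 48 is cadmium, so the species is cadmium-115.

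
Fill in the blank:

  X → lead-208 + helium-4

Conserve mass number: A = 208 + 4, so A = 212.
Conserve atomic number: Z = 82 + 2, so Z = 84.
Z = 84 is polonium, so the species is polonium-212.

Po-212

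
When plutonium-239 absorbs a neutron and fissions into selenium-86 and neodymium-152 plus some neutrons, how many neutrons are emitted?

Conserve mass number: 240 = 86 + 152 + k, so k = 240 − 238 = 2.
Check atomic number: 94 = 34 + 60 + 0 = 94. ✓

2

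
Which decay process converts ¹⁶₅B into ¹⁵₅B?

neutron emission

ΔA = 15 − 16 = -1; ΔZ = 5 − 5 = +0.
A drops by 1 with Z unchanged — a neutron was emitted.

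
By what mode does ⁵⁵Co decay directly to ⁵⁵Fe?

ΔA = 55 − 55 = 0; ΔZ = 26 − 27 = -1.
A is unchanged and Z drops by 1 — a proton has become a neutron (β⁺ emission or electron capture).

beta-plus decay or electron capture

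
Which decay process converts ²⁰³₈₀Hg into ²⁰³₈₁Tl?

ΔA = 203 − 203 = 0; ΔZ = 81 − 80 = +1.
A is unchanged and Z rises by 1 — a neutron has become a proton (β⁻ decay).

beta-minus decay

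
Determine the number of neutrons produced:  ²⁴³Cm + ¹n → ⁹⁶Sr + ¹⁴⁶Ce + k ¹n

2

Conserve mass number: 244 = 96 + 146 + k, so k = 244 − 242 = 2.
Check atomic number: 96 = 38 + 58 + 0 = 96. ✓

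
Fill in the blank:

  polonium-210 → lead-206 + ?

alpha particle

Conserve mass number: 210 = 206 + A, so A = 4.
Conserve atomic number: 84 = 82 + Z, so Z = 2.
A = 4 and Z = 2 is helium-4 — an alpha particle.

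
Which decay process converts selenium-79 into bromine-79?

ΔA = 79 − 79 = 0; ΔZ = 35 − 34 = +1.
A is unchanged and Z rises by 1 — a neutron has become a proton (β⁻ decay).

beta-minus decay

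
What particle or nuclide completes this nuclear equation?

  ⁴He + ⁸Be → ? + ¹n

Conserve mass number: 4 + 8 = A + 1, so A = 11.
Conserve atomic number: 2 + 4 = Z + 0, so Z = 6.
Z = 6 is carbon, so the species is ¹¹C.

C-11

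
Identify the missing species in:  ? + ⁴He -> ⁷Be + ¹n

alpha particle

Conserve mass number: A + 4 = 7 + 1, so A = 4.
Conserve atomic number: Z + 2 = 4 + 0, so Z = 2.
A = 4 and Z = 2 is ⁴He — an alpha particle.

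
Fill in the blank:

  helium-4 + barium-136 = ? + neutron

Ce-139

Conserve mass number: 4 + 136 = A + 1, so A = 139.
Conserve atomic number: 2 + 56 = Z + 0, so Z = 58.
Z = 58 is cerium, so the species is cerium-139.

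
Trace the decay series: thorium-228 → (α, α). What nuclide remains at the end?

Rn-220

Start: (A, Z) = (228, 90).
After α: (224, 88).
After α: (220, 86).
Z = 86 is radon.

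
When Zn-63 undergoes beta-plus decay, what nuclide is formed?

Cu-63

Beta-plus decay: mass number changes by +0, atomic number by -1.
A: 63 = 63; Z: 30 − 1 = 29.
Z = 29 is copper, so the daughter is Cu-63.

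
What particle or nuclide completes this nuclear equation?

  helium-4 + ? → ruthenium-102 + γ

Mo-98

Conserve mass number: 4 + A = 102 + 0, so A = 98.
Conserve atomic number: 2 + Z = 44 + 0, so Z = 42.
Z = 42 is molybdenum, so the species is molybdenum-98.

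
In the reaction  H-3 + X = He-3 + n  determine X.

proton

Conserve mass number: 3 + A = 3 + 1, so A = 1.
Conserve atomic number: 1 + Z = 2 + 0, so Z = 1.
A = 1 and Z = 1 is H-1 — a proton.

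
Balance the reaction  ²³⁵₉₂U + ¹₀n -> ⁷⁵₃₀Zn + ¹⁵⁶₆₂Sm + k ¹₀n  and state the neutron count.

5

Conserve mass number: 236 = 75 + 156 + k, so k = 236 − 231 = 5.
Check atomic number: 92 = 30 + 62 + 0 = 92. ✓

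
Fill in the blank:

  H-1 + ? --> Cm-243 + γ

Conserve mass number: 1 + A = 243 + 0, so A = 242.
Conserve atomic number: 1 + Z = 96 + 0, so Z = 95.
Z = 95 is americium, so the species is Am-242.

Am-242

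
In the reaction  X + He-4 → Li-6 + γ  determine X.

deuteron

Conserve mass number: A + 4 = 6 + 0, so A = 2.
Conserve atomic number: Z + 2 = 3 + 0, so Z = 1.
A = 2 and Z = 1 is H-2 — a deuteron.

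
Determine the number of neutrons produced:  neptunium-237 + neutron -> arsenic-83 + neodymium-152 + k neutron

3

Conserve mass number: 238 = 83 + 152 + k, so k = 238 − 235 = 3.
Check atomic number: 93 = 33 + 60 + 0 = 93. ✓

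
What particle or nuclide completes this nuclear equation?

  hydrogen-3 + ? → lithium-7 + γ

alpha particle

Conserve mass number: 3 + A = 7 + 0, so A = 4.
Conserve atomic number: 1 + Z = 3 + 0, so Z = 2.
A = 4 and Z = 2 is helium-4 — an alpha particle.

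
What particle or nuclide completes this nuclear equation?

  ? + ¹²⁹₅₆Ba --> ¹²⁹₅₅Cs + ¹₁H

Conserve mass number: A + 129 = 129 + 1, so A = 1.
Conserve atomic number: Z + 56 = 55 + 1, so Z = 0.
A = 1 and Z = 0 is ¹₀n — a neutron.

neutron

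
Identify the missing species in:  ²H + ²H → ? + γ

Conserve mass number: 2 + 2 = A + 0, so A = 4.
Conserve atomic number: 1 + 1 = Z + 0, so Z = 2.
A = 4 and Z = 2 is ⁴He — an alpha particle.

He-4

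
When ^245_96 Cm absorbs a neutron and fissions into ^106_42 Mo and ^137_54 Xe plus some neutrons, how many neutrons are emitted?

3

Conserve mass number: 246 = 106 + 137 + k, so k = 246 − 243 = 3.
Check atomic number: 96 = 42 + 54 + 0 = 96. ✓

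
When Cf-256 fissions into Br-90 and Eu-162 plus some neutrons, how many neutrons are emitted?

Conserve mass number: 256 = 90 + 162 + k, so k = 256 − 252 = 4.
Check atomic number: 98 = 35 + 63 + 0 = 98. ✓

4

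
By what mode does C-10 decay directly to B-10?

ΔA = 10 − 10 = 0; ΔZ = 5 − 6 = -1.
A is unchanged and Z drops by 1 — a proton has become a neutron (β⁺ emission or electron capture).

beta-plus decay or electron capture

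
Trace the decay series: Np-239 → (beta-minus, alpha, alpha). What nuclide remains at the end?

Th-231

Start: (A, Z) = (239, 93).
After β⁻: (239, 94).
After α: (235, 92).
After α: (231, 90).
Z = 90 is thorium.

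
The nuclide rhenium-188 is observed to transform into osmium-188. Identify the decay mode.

beta-minus decay

ΔA = 188 − 188 = 0; ΔZ = 76 − 75 = +1.
A is unchanged and Z rises by 1 — a neutron has become a proton (β⁻ decay).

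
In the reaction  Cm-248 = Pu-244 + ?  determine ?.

Conserve mass number: 248 = 244 + A, so A = 4.
Conserve atomic number: 96 = 94 + Z, so Z = 2.
A = 4 and Z = 2 is He-4 — an alpha particle.

alpha particle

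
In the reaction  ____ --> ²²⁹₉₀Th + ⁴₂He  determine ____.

Conserve mass number: A = 229 + 4, so A = 233.
Conserve atomic number: Z = 90 + 2, so Z = 92.
Z = 92 is uranium, so the species is ²³³₉₂U.

U-233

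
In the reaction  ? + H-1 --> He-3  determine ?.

Conserve mass number: A + 1 = 3, so A = 2.
Conserve atomic number: Z + 1 = 2, so Z = 1.
A = 2 and Z = 1 is H-2 — a deuteron.

deuteron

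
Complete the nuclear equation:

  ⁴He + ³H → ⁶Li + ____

Conserve mass number: 4 + 3 = 6 + A, so A = 1.
Conserve atomic number: 2 + 1 = 3 + Z, so Z = 0.
A = 1 and Z = 0 is ¹n — a neutron.

neutron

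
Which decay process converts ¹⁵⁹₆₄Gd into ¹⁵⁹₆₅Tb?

ΔA = 159 − 159 = 0; ΔZ = 65 − 64 = +1.
A is unchanged and Z rises by 1 — a neutron has become a proton (β⁻ decay).

beta-minus decay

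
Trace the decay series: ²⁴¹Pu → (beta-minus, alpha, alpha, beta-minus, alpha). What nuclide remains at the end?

Th-229

Start: (A, Z) = (241, 94).
After β⁻: (241, 95).
After α: (237, 93).
After α: (233, 91).
After β⁻: (233, 92).
After α: (229, 90).
Z = 90 is thorium.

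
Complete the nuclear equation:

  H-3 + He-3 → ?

Conserve mass number: 3 + 3 = A, so A = 6.
Conserve atomic number: 1 + 2 = Z, so Z = 3.
Z = 3 is lithium, so the species is Li-6.

Li-6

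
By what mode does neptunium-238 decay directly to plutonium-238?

beta-minus decay

ΔA = 238 − 238 = 0; ΔZ = 94 − 93 = +1.
A is unchanged and Z rises by 1 — a neutron has become a proton (β⁻ decay).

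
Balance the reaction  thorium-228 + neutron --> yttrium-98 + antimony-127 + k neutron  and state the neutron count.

Conserve mass number: 229 = 98 + 127 + k, so k = 229 − 225 = 4.
Check atomic number: 90 = 39 + 51 + 0 = 90. ✓

4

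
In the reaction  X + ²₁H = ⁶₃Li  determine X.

alpha particle

Conserve mass number: A + 2 = 6, so A = 4.
Conserve atomic number: Z + 1 = 3, so Z = 2.
A = 4 and Z = 2 is ⁴₂He — an alpha particle.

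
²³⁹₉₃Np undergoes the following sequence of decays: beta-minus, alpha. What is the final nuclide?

U-235

Start: (A, Z) = (239, 93).
After β⁻: (239, 94).
After α: (235, 92).
Z = 92 is uranium.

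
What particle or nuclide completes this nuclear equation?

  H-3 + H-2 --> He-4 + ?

Conserve mass number: 3 + 2 = 4 + A, so A = 1.
Conserve atomic number: 1 + 1 = 2 + Z, so Z = 0.
A = 1 and Z = 0 is n — a neutron.

neutron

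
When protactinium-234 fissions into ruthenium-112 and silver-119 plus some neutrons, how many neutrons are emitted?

Conserve mass number: 234 = 112 + 119 + k, so k = 234 − 231 = 3.
Check atomic number: 91 = 44 + 47 + 0 = 91. ✓

3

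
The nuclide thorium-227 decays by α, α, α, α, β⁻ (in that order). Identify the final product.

Bi-211

Start: (A, Z) = (227, 90).
After α: (223, 88).
After α: (219, 86).
After α: (215, 84).
After α: (211, 82).
After β⁻: (211, 83).
Z = 83 is bismuth.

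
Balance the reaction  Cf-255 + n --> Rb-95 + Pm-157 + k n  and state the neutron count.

Conserve mass number: 256 = 95 + 157 + k, so k = 256 − 252 = 4.
Check atomic number: 98 = 37 + 61 + 0 = 98. ✓

4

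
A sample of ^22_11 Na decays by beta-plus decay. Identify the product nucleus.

Ne-22

Beta-plus decay: mass number changes by +0, atomic number by -1.
A: 22 = 22; Z: 11 − 1 = 10.
Z = 10 is neon, so the daughter is ^22_10 Ne.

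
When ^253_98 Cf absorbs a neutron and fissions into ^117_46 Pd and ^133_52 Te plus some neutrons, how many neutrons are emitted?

Conserve mass number: 254 = 117 + 133 + k, so k = 254 − 250 = 4.
Check atomic number: 98 = 46 + 52 + 0 = 98. ✓

4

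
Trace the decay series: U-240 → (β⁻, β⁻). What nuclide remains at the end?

Pu-240

Start: (A, Z) = (240, 92).
After β⁻: (240, 93).
After β⁻: (240, 94).
Z = 94 is plutonium.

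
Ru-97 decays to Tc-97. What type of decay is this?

beta-plus decay or electron capture

ΔA = 97 − 97 = 0; ΔZ = 43 − 44 = -1.
A is unchanged and Z drops by 1 — a proton has become a neutron (β⁺ emission or electron capture).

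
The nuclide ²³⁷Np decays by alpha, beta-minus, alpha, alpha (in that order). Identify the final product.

Ra-225

Start: (A, Z) = (237, 93).
After α: (233, 91).
After β⁻: (233, 92).
After α: (229, 90).
After α: (225, 88).
Z = 88 is radium.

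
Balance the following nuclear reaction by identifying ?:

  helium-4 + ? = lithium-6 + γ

Conserve mass number: 4 + A = 6 + 0, so A = 2.
Conserve atomic number: 2 + Z = 3 + 0, so Z = 1.
A = 2 and Z = 1 is hydrogen-2 — a deuteron.

deuteron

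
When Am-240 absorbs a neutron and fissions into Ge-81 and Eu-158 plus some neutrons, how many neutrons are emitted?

2

Conserve mass number: 241 = 81 + 158 + k, so k = 241 − 239 = 2.
Check atomic number: 95 = 32 + 63 + 0 = 95. ✓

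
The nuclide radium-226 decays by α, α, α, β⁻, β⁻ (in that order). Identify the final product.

Po-214

Start: (A, Z) = (226, 88).
After α: (222, 86).
After α: (218, 84).
After α: (214, 82).
After β⁻: (214, 83).
After β⁻: (214, 84).
Z = 84 is polonium.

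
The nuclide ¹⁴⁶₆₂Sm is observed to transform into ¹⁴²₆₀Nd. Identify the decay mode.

ΔA = 142 − 146 = -4; ΔZ = 60 − 62 = -2.
A drops by 4 and Z drops by 2 — the signature of alpha emission.

alpha decay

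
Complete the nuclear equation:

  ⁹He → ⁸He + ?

Conserve mass number: 9 = 8 + A, so A = 1.
Conserve atomic number: 2 = 2 + Z, so Z = 0.
A = 1 and Z = 0 is ¹n — a neutron.

neutron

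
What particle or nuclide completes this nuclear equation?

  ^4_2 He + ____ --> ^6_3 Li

Conserve mass number: 4 + A = 6, so A = 2.
Conserve atomic number: 2 + Z = 3, so Z = 1.
A = 2 and Z = 1 is ^2_1 H — a deuteron.

deuteron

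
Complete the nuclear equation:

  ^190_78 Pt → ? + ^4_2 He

Conserve mass number: 190 = A + 4, so A = 186.
Conserve atomic number: 78 = Z + 2, so Z = 76.
Z = 76 is osmium, so the species is ^186_76 Os.

Os-186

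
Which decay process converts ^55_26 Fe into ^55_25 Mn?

beta-plus decay or electron capture

ΔA = 55 − 55 = 0; ΔZ = 25 − 26 = -1.
A is unchanged and Z drops by 1 — a proton has become a neutron (β⁺ emission or electron capture).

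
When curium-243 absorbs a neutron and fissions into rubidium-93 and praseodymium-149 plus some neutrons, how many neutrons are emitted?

Conserve mass number: 244 = 93 + 149 + k, so k = 244 − 242 = 2.
Check atomic number: 96 = 37 + 59 + 0 = 96. ✓

2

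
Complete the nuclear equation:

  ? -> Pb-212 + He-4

Po-216

Conserve mass number: A = 212 + 4, so A = 216.
Conserve atomic number: Z = 82 + 2, so Z = 84.
Z = 84 is polonium, so the species is Po-216.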